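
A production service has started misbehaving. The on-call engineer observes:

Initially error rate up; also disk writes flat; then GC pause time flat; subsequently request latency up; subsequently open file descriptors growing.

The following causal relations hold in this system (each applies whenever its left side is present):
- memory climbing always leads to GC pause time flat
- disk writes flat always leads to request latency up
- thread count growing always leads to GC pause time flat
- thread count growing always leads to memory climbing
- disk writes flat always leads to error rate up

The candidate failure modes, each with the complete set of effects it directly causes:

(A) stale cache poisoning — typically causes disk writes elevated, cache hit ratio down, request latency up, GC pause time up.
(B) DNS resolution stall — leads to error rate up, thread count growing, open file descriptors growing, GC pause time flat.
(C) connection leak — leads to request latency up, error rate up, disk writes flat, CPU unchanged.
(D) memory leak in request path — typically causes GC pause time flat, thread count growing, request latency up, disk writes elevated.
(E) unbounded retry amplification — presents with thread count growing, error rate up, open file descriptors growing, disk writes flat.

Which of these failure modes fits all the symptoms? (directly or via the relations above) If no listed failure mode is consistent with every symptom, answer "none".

E

Testing each hypothesis:
(A) stale cache poisoning — error rate up miss; disk writes flat miss; GC pause time flat miss; request latency up match; open file descriptors growing miss
(B) DNS resolution stall — error rate up match; disk writes flat miss; GC pause time flat match; request latency up miss; open file descriptors growing match
(C) connection leak — does not account for GC pause time flat, open file descriptors growing
(D) memory leak in request path — error rate up miss; disk writes flat miss; GC pause time flat match; request latency up match; open file descriptors growing miss
(E) unbounded retry amplification — accounts for every observation (GC pause time flat through thread count growing → GC pause time flat)
(E) alone accounts for all the evidence.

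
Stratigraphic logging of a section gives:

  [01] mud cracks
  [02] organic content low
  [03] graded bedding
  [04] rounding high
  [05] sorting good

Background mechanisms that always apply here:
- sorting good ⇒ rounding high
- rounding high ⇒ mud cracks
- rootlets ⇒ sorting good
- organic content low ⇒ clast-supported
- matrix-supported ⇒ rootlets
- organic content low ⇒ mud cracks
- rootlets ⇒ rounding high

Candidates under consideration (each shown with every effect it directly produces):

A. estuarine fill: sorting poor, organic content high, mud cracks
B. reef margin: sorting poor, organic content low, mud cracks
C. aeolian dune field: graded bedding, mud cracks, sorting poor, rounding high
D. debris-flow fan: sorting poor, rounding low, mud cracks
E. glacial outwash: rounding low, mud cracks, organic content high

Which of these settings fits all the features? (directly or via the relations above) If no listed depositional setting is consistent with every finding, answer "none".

none

Per-candidate check:
(A) estuarine fill — mud cracks ✓; organic content low ✗; graded bedding ✗; rounding high ✗; sorting good ✗
(B) reef margin — fails on graded bedding, rounding high, sorting good (predicts sorting poor, not sorting good)
(C) aeolian dune field — mud cracks ✓; organic content low ✗; graded bedding ✓; rounding high ✓; sorting good ✗
(D) debris-flow fan — mud cracks ✓; organic content low ✗; graded bedding ✗; rounding high ✗; sorting good ✗
(E) glacial outwash — fails on organic content low, graded bedding, rounding high, sorting good (predicts organic content high, not organic content low; predicts rounding low, not rounding high)
No candidate is consistent with all observations.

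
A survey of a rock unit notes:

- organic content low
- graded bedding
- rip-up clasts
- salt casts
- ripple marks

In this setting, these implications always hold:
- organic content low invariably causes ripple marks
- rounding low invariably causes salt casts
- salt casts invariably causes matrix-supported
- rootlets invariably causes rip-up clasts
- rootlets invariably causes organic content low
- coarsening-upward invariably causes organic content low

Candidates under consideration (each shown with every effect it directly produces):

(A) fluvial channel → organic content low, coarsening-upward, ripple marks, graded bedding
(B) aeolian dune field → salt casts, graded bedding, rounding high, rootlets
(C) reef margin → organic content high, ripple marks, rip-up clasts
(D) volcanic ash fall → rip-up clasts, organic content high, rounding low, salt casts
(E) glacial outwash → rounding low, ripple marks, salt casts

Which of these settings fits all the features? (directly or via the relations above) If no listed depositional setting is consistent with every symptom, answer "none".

B

Testing each hypothesis:
(A) fluvial channel — does not account for rip-up clasts, salt casts
(B) aeolian dune field — organic content low yes (by rootlets → organic content low); graded bedding yes; rip-up clasts yes (by rootlets → rip-up clasts); salt casts yes; ripple marks yes (by rootlets → organic content low → ripple marks)
(C) reef margin — fails on organic content low, graded bedding, salt casts (predicts organic content high, not organic content low)
(D) volcanic ash fall — organic content low NO; graded bedding NO; rip-up clasts yes; salt casts yes; ripple marks NO
(E) glacial outwash — does not account for organic content low, graded bedding, rip-up clasts
Only (B) is consistent with every observation.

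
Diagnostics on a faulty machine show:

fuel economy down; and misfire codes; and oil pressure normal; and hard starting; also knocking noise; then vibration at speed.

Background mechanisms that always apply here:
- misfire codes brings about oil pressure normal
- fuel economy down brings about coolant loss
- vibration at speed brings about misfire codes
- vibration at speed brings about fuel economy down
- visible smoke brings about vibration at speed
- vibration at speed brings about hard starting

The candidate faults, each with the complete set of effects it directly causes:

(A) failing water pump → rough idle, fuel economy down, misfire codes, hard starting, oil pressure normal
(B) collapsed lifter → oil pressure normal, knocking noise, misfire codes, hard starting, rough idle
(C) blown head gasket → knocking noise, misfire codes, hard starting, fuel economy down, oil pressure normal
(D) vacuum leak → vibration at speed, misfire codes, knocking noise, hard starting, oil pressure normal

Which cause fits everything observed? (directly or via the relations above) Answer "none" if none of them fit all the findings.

D

Per-candidate check:
(A) failing water pump — fuel economy down +; misfire codes +; oil pressure normal +; hard starting +; knocking noise -; vibration at speed -
(B) collapsed lifter — does not account for fuel economy down, vibration at speed
(C) blown head gasket — fuel economy down +; misfire codes +; oil pressure normal +; hard starting +; knocking noise +; vibration at speed -
(D) vacuum leak — fuel economy down + (via vibration at speed → fuel economy down); misfire codes +; oil pressure normal +; hard starting +; knocking noise +; vibration at speed +
(D) alone accounts for all the evidence.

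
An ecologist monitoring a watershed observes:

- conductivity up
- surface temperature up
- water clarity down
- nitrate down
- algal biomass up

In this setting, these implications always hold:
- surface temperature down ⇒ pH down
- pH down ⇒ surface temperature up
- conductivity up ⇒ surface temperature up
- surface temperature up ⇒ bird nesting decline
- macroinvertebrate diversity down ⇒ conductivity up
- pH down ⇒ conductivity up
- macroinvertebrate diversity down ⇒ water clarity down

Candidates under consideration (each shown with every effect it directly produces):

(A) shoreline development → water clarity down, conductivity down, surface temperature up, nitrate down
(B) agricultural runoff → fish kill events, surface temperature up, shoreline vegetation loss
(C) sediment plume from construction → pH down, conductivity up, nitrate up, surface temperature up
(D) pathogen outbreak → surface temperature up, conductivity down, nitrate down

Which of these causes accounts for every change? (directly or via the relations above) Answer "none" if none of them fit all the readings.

none

For each candidate, compare predicted effects to what was observed:
(A) shoreline development — conductivity up ✗; surface temperature up ✓; water clarity down ✓; nitrate down ✓; algal biomass up ✗
(B) agricultural runoff — conductivity up ✗; surface temperature up ✓; water clarity down ✗; nitrate down ✗; algal biomass up ✗
(C) sediment plume from construction — conductivity up ✓; surface temperature up ✓; water clarity down ✗; nitrate down ✗; algal biomass up ✗
(D) pathogen outbreak — fails on conductivity up, water clarity down, algal biomass up (predicts conductivity down, not conductivity up)
None of the listed candidates fits everything.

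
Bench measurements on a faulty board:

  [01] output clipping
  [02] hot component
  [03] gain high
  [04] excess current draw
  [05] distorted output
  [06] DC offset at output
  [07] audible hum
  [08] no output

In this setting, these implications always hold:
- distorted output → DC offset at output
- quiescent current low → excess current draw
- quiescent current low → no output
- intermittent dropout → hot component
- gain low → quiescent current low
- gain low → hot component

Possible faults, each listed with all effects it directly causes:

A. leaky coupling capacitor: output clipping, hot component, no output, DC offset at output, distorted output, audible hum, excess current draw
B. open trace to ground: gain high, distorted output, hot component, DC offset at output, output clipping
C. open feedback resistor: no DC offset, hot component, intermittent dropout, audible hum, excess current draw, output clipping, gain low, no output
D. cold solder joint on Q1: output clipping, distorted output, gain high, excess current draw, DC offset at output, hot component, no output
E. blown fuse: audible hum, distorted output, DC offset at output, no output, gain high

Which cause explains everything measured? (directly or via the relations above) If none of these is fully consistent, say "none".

none

Checking each candidate against the observations:
(A) leaky coupling capacitor — output clipping match; hot component match; gain high miss; excess current draw match; distorted output match; DC offset at output match; audible hum match; no output match
(B) open trace to ground — does not account for excess current draw, audible hum, no output
(C) open feedback resistor — fails on gain high, distorted output, DC offset at output (predicts gain low, not gain high; predicts no DC offset, not DC offset at output)
(D) cold solder joint on Q1 — does not account for audible hum
(E) blown fuse — output clipping miss; hot component miss; gain high match; excess current draw miss; distorted output match; DC offset at output match; audible hum match; no output match
None of the listed candidates fits everything.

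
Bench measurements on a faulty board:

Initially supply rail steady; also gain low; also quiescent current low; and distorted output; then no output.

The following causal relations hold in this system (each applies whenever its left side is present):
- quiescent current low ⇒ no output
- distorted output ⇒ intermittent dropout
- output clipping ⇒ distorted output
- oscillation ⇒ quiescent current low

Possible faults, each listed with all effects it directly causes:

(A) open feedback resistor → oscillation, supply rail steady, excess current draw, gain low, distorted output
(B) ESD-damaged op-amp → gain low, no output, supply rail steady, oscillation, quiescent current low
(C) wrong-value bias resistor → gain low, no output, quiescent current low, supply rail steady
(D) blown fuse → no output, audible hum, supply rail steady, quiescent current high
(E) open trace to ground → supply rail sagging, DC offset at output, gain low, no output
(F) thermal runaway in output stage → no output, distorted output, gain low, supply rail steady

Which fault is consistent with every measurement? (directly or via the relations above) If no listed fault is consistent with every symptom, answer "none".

Per-candidate check:
(A) open feedback resistor — supply rail steady yes; gain low yes; quiescent current low yes (through oscillation → quiescent current low); distorted output yes; no output yes (through oscillation → quiescent current low → no output)
(B) ESD-damaged op-amp — does not account for distorted output
(C) wrong-value bias resistor — supply rail steady yes; gain low yes; quiescent current low yes; distorted output NO; no output yes
(D) blown fuse — supply rail steady yes; gain low NO; quiescent current low NO; distorted output NO; no output yes
(E) open trace to ground — fails on supply rail steady, quiescent current low, distorted output (predicts supply rail sagging, not supply rail steady)
(F) thermal runaway in output stage — supply rail steady yes; gain low yes; quiescent current low NO; distorted output yes; no output yes
(A) alone accounts for all the evidence.

A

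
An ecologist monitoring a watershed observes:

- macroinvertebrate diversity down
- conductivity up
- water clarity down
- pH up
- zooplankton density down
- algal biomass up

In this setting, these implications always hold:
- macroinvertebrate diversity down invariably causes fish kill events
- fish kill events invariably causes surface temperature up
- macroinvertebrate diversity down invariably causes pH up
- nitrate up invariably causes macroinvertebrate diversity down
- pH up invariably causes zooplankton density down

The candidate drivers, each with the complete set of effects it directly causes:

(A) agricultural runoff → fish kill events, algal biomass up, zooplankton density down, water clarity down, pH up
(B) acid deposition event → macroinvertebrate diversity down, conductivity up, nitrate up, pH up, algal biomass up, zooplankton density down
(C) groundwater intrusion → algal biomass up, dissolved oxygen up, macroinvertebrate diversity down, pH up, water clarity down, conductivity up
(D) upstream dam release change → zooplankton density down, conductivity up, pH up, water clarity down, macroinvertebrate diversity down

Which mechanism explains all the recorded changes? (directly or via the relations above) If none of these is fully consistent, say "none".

For each candidate, compare predicted effects to what was observed:
(A) agricultural runoff — macroinvertebrate diversity down -; conductivity up -; water clarity down +; pH up +; zooplankton density down +; algal biomass up +
(B) acid deposition event — does not account for water clarity down
(C) groundwater intrusion — accounts for every observation (zooplankton density down via pH up → zooplankton density down)
(D) upstream dam release change — macroinvertebrate diversity down +; conductivity up +; water clarity down +; pH up +; zooplankton density down +; algal biomass up -
(C) alone accounts for all the evidence.

C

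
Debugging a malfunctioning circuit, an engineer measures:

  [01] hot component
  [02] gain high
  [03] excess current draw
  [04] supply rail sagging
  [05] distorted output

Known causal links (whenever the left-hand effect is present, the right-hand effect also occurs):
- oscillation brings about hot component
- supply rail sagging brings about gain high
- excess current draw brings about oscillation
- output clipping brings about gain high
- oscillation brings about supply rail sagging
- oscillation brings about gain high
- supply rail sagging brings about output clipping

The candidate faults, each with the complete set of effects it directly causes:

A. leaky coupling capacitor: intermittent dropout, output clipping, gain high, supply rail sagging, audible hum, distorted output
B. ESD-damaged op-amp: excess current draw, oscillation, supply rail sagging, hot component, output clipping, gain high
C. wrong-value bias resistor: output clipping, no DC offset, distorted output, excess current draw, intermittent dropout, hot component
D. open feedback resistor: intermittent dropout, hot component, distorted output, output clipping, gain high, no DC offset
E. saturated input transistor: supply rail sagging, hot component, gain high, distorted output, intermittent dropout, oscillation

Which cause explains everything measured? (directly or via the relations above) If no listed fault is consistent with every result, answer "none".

C

Per-candidate check:
(A) leaky coupling capacitor — hot component miss; gain high match; excess current draw miss; supply rail sagging match; distorted output match
(B) ESD-damaged op-amp — hot component match; gain high match; excess current draw match; supply rail sagging match; distorted output miss
(C) wrong-value bias resistor — accounts for every observation (gain high by output clipping → gain high)
(D) open feedback resistor — hot component match; gain high match; excess current draw miss; supply rail sagging miss; distorted output match
(E) saturated input transistor — does not account for excess current draw
Only (C) is consistent with every observation.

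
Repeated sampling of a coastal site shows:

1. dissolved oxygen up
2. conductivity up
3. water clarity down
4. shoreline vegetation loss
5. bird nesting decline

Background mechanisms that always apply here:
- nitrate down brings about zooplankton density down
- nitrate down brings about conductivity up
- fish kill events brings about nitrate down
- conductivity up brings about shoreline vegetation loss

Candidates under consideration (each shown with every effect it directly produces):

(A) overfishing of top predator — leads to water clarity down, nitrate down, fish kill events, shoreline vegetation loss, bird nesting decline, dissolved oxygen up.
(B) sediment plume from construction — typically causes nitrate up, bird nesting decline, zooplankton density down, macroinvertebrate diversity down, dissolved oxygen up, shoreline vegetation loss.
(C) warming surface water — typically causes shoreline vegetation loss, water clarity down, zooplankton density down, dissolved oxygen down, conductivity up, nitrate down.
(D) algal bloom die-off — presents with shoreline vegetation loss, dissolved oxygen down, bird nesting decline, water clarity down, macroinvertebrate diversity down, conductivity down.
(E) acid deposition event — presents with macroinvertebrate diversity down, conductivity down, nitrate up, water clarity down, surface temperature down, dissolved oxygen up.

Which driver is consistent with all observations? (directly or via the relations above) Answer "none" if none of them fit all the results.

A

Per-candidate check:
(A) overfishing of top predator — accounts for every observation (conductivity up through nitrate down → conductivity up)
(B) sediment plume from construction — does not account for conductivity up, water clarity down
(C) warming surface water — dissolved oxygen up NO; conductivity up yes; water clarity down yes; shoreline vegetation loss yes; bird nesting decline NO
(D) algal bloom die-off — dissolved oxygen up NO; conductivity up NO; water clarity down yes; shoreline vegetation loss yes; bird nesting decline yes
(E) acid deposition event — dissolved oxygen up yes; conductivity up NO; water clarity down yes; shoreline vegetation loss NO; bird nesting decline NO
Only (A) is consistent with every observation.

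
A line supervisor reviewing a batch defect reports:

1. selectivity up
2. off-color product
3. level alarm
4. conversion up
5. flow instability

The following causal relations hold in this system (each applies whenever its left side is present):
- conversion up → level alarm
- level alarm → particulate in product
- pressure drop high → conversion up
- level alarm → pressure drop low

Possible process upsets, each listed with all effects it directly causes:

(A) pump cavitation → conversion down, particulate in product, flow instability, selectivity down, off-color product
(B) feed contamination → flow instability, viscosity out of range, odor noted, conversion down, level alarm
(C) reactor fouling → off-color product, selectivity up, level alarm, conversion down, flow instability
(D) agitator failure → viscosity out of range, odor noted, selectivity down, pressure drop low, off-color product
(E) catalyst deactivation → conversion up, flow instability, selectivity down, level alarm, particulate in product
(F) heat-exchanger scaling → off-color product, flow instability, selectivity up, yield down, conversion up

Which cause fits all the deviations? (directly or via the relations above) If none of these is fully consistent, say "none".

Per-candidate check:
(A) pump cavitation — selectivity up miss; off-color product match; level alarm miss; conversion up miss; flow instability match
(B) feed contamination — selectivity up miss; off-color product miss; level alarm match; conversion up miss; flow instability match
(C) reactor fouling — selectivity up match; off-color product match; level alarm match; conversion up miss; flow instability match
(D) agitator failure — selectivity up miss; off-color product match; level alarm miss; conversion up miss; flow instability miss
(E) catalyst deactivation — fails on selectivity up, off-color product (predicts selectivity down, not selectivity up)
(F) heat-exchanger scaling — accounts for every observation (level alarm via conversion up → level alarm)
Only (F) is consistent with every observation.

F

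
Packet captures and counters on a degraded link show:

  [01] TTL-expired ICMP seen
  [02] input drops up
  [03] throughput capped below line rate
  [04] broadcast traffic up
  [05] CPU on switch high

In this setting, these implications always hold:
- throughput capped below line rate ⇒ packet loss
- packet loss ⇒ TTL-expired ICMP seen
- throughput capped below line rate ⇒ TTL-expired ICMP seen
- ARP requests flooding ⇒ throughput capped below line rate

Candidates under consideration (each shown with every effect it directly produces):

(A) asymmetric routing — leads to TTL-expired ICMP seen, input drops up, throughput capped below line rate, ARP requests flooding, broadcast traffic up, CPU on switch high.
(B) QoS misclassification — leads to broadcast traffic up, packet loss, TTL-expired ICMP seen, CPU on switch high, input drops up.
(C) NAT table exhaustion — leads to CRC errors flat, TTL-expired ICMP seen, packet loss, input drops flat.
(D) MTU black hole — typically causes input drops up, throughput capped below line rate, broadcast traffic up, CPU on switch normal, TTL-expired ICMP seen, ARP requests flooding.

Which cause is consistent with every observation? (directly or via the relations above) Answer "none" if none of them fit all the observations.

A

Testing each hypothesis:
(A) asymmetric routing — TTL-expired ICMP seen +; input drops up +; throughput capped below line rate +; broadcast traffic up +; CPU on switch high +
(B) QoS misclassification — TTL-expired ICMP seen +; input drops up +; throughput capped below line rate -; broadcast traffic up +; CPU on switch high +
(C) NAT table exhaustion — TTL-expired ICMP seen +; input drops up -; throughput capped below line rate -; broadcast traffic up -; CPU on switch high -
(D) MTU black hole — fails on CPU on switch high (predicts CPU on switch normal, not CPU on switch high)
(A) is the only candidate with no mismatches.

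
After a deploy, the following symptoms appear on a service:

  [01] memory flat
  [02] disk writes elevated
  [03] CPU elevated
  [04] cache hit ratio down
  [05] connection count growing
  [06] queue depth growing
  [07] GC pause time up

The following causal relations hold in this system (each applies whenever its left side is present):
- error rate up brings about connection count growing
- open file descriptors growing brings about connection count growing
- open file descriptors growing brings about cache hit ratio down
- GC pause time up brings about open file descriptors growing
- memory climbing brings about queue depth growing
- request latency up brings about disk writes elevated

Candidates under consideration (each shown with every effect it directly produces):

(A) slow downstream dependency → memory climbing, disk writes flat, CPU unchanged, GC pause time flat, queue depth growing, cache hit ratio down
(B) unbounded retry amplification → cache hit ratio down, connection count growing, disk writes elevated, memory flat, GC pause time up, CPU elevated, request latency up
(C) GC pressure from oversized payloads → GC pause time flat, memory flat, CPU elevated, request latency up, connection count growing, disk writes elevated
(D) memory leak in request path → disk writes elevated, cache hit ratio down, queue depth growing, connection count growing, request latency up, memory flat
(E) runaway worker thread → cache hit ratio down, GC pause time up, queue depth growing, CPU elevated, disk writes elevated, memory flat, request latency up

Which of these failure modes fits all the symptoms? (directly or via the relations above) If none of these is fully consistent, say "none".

Testing each hypothesis:
(A) slow downstream dependency — memory flat miss; disk writes elevated miss; CPU elevated miss; cache hit ratio down match; connection count growing miss; queue depth growing match; GC pause time up miss
(B) unbounded retry amplification — does not account for queue depth growing
(C) GC pressure from oversized payloads — memory flat match; disk writes elevated match; CPU elevated match; cache hit ratio down miss; connection count growing match; queue depth growing miss; GC pause time up miss
(D) memory leak in request path — memory flat match; disk writes elevated match; CPU elevated miss; cache hit ratio down match; connection count growing match; queue depth growing match; GC pause time up miss
(E) runaway worker thread — memory flat match; disk writes elevated match; CPU elevated match; cache hit ratio down match; connection count growing match (via GC pause time up → open file descriptors growing → connection count growing); queue depth growing match; GC pause time up match
(E) is the only candidate with no mismatches.

E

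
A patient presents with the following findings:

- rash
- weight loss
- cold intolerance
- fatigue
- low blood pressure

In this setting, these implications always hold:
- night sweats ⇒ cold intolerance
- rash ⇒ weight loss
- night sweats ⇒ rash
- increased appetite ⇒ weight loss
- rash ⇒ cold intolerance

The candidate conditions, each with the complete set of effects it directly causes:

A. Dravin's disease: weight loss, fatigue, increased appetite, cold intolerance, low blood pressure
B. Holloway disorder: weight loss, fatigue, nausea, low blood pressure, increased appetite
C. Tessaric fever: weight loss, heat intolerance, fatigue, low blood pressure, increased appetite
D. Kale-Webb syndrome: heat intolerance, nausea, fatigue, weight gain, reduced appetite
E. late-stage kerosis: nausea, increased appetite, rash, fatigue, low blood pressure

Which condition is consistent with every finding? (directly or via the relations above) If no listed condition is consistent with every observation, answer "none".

E

Testing each hypothesis:
(A) Dravin's disease — does not account for rash
(B) Holloway disorder — does not account for rash, cold intolerance
(C) Tessaric fever — fails on rash, cold intolerance (predicts heat intolerance, not cold intolerance)
(D) Kale-Webb syndrome — rash ✗; weight loss ✗; cold intolerance ✗; fatigue ✓; low blood pressure ✗
(E) late-stage kerosis — rash ✓; weight loss ✓ (through rash → weight loss); cold intolerance ✓ (through rash → cold intolerance); fatigue ✓; low blood pressure ✓
(E) is the only candidate with no mismatches.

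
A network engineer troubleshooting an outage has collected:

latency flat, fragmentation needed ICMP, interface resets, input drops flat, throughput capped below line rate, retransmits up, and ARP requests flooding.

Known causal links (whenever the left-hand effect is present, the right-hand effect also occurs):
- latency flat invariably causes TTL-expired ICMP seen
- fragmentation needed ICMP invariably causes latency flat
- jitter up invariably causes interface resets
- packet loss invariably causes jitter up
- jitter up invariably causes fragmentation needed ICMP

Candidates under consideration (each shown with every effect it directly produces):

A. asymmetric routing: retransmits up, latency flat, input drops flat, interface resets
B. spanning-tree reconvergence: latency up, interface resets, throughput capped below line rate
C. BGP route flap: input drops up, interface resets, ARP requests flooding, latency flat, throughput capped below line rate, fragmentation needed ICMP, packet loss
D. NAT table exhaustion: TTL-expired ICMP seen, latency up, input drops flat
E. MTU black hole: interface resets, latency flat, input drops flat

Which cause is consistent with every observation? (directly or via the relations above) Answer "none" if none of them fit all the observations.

none

For each candidate, compare predicted effects to what was observed:
(A) asymmetric routing — does not account for fragmentation needed ICMP, throughput capped below line rate, ARP requests flooding
(B) spanning-tree reconvergence — fails on latency flat, fragmentation needed ICMP, input drops flat, retransmits up, ARP requests flooding (predicts latency up, not latency flat)
(C) BGP route flap — fails on input drops flat, retransmits up (predicts input drops up, not input drops flat)
(D) NAT table exhaustion — latency flat NO; fragmentation needed ICMP NO; interface resets NO; input drops flat yes; throughput capped below line rate NO; retransmits up NO; ARP requests flooding NO
(E) MTU black hole — latency flat yes; fragmentation needed ICMP NO; interface resets yes; input drops flat yes; throughput capped below line rate NO; retransmits up NO; ARP requests flooding NO
No candidate is consistent with all observations.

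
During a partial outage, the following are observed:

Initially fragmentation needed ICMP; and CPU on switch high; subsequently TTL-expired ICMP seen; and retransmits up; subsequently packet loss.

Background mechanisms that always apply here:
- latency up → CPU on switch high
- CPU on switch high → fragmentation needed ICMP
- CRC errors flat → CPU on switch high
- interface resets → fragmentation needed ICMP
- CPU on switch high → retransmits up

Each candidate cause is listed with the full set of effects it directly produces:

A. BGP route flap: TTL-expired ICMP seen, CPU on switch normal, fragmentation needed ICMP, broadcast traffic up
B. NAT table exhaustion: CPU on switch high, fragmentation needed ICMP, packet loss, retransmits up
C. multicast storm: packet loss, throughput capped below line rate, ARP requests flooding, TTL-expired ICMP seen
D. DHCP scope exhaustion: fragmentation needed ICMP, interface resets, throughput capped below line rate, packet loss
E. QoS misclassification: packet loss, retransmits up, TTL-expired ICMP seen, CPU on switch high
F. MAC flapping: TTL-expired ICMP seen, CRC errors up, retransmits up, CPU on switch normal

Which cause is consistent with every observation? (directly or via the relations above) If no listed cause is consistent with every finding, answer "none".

Checking each candidate against the observations:
(A) BGP route flap — fragmentation needed ICMP +; CPU on switch high -; TTL-expired ICMP seen +; retransmits up -; packet loss -
(B) NAT table exhaustion — fragmentation needed ICMP +; CPU on switch high +; TTL-expired ICMP seen -; retransmits up +; packet loss +
(C) multicast storm — does not account for fragmentation needed ICMP, CPU on switch high, retransmits up
(D) DHCP scope exhaustion — does not account for CPU on switch high, TTL-expired ICMP seen, retransmits up
(E) QoS misclassification — accounts for every observation (fragmentation needed ICMP through CPU on switch high → fragmentation needed ICMP)
(F) MAC flapping — fragmentation needed ICMP -; CPU on switch high -; TTL-expired ICMP seen +; retransmits up +; packet loss -
(E) alone accounts for all the evidence.

E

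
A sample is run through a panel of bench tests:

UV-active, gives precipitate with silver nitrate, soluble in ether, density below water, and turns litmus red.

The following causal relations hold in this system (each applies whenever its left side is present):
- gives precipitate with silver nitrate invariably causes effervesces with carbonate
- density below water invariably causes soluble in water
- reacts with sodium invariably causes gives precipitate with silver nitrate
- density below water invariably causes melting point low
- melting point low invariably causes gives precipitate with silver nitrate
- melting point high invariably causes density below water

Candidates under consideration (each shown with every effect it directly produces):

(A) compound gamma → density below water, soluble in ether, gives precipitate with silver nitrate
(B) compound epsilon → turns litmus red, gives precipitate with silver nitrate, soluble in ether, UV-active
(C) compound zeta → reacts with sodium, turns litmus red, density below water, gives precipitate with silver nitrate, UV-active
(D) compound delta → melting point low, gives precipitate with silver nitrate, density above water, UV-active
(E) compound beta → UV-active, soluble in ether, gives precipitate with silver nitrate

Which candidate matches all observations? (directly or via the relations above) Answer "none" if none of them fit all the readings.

none

Testing each hypothesis:
(A) compound gamma — does not account for UV-active, turns litmus red
(B) compound epsilon — does not account for density below water
(C) compound zeta — UV-active +; gives precipitate with silver nitrate +; soluble in ether -; density below water +; turns litmus red +
(D) compound delta — UV-active +; gives precipitate with silver nitrate +; soluble in ether -; density below water -; turns litmus red -
(E) compound beta — does not account for density below water, turns litmus red
Every candidate fails on at least one observation.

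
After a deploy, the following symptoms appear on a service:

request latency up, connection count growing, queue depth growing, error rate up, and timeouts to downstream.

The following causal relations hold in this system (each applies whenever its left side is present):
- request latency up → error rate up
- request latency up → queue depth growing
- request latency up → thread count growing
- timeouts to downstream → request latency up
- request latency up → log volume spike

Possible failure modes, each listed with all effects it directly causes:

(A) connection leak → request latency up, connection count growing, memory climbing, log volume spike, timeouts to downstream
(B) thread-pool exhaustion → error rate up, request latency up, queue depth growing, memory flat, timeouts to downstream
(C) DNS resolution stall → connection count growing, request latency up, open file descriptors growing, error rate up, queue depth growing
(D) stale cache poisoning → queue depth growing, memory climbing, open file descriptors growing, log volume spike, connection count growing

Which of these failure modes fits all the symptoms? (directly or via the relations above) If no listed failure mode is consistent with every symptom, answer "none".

For each candidate, compare predicted effects to what was observed:
(A) connection leak — request latency up yes; connection count growing yes; queue depth growing yes (via request latency up → queue depth growing); error rate up yes (via request latency up → error rate up); timeouts to downstream yes
(B) thread-pool exhaustion — request latency up yes; connection count growing NO; queue depth growing yes; error rate up yes; timeouts to downstream yes
(C) DNS resolution stall — does not account for timeouts to downstream
(D) stale cache poisoning — does not account for request latency up, error rate up, timeouts to downstream
(A) is the only candidate with no mismatches.

A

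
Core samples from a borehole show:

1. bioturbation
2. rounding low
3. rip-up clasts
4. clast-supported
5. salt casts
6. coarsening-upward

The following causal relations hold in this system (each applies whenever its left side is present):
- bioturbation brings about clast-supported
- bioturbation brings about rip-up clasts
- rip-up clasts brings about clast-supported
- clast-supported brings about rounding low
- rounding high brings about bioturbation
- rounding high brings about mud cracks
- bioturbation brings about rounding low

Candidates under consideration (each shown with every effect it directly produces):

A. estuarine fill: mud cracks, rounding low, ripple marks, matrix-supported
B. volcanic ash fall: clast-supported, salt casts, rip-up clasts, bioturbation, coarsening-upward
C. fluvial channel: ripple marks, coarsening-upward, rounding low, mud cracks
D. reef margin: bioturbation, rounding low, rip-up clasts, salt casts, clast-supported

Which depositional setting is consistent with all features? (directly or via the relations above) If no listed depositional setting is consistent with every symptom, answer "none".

Testing each hypothesis:
(A) estuarine fill — bioturbation NO; rounding low yes; rip-up clasts NO; clast-supported NO; salt casts NO; coarsening-upward NO
(B) volcanic ash fall — bioturbation yes; rounding low yes (by clast-supported → rounding low); rip-up clasts yes; clast-supported yes; salt casts yes; coarsening-upward yes
(C) fluvial channel — does not account for bioturbation, rip-up clasts, clast-supported, salt casts
(D) reef margin — bioturbation yes; rounding low yes; rip-up clasts yes; clast-supported yes; salt casts yes; coarsening-upward NO
(B) is the only candidate with no mismatches.

B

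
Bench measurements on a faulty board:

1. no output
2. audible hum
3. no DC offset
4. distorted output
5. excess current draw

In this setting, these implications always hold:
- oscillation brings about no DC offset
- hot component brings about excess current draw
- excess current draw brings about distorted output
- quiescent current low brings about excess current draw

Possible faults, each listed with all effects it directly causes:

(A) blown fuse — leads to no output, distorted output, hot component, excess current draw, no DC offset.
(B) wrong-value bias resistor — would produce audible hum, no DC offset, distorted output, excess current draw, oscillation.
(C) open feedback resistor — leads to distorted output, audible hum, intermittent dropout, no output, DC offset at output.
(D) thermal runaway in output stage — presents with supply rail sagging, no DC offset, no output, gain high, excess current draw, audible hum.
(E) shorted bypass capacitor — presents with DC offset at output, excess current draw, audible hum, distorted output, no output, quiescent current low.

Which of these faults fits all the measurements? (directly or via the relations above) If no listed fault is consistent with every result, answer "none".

D

Per-candidate check:
(A) blown fuse — no output match; audible hum miss; no DC offset match; distorted output match; excess current draw match
(B) wrong-value bias resistor — does not account for no output
(C) open feedback resistor — no output match; audible hum match; no DC offset miss; distorted output match; excess current draw miss
(D) thermal runaway in output stage — no output match; audible hum match; no DC offset match; distorted output match (by excess current draw → distorted output); excess current draw match
(E) shorted bypass capacitor — no output match; audible hum match; no DC offset miss; distorted output match; excess current draw match
(D) alone accounts for all the evidence.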